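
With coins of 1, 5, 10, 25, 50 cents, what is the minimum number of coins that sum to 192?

8

192 = 3×50 + 1×25 + 1×10 + 1×5 + 2×1
Total coins = 3 + 1 + 1 + 1 + 2 = 8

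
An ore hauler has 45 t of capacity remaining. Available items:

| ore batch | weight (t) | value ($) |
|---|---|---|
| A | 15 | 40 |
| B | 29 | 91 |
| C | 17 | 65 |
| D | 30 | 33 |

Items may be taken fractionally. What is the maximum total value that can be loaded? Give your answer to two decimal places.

Order: C (65/17=3.82) > B (91/29=3.14) > A (40/15=2.67) > D (33/30=1.10)
Fill: take C (17 @ 65) → take 28/29 of B → 87.86; 45/45 used.
Total value = 152.86

152.86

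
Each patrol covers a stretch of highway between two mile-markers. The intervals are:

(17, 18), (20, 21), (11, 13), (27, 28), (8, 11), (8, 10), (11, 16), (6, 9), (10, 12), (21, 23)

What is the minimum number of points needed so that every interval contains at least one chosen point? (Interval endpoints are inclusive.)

5

By right end: [6,9]  [8,10]  [8,11]  [10,12]  [11,13]  [11,16]  [17,18]  [20,21]  [21,23]  [27,28]
[6,9] uncovered → point at 9; [10,12] uncovered → point at 12; [17,18] uncovered → point at 18; [20,21] uncovered → point at 21; [27,28] uncovered → point at 28.
Points: 9, 12, 18, 21, 28 (5 total).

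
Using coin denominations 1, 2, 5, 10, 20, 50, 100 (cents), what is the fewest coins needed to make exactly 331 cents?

6

Greedy: take as many of the largest coin as possible, then repeat with the remainder.
331 − 3×100→31 − 1×20→11 − 1×10→1 − 1×1→0
Total coins = 3 + 1 + 1 + 1 = 6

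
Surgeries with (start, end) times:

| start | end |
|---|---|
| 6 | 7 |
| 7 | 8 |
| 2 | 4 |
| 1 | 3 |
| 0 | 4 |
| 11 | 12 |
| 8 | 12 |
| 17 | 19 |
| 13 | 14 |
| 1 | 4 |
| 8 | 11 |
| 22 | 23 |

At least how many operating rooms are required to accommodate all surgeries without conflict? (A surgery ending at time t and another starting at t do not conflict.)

4

starts: [0, 1, 1, 2, 6, 7, 8, 8, 11, 13, 17, 22]
ends:   [3, 4, 4, 4, 7, 8, 11, 12, 12, 14, 19, 23]
s0→1 s1→2 s1→3 s2→4  — peak 4.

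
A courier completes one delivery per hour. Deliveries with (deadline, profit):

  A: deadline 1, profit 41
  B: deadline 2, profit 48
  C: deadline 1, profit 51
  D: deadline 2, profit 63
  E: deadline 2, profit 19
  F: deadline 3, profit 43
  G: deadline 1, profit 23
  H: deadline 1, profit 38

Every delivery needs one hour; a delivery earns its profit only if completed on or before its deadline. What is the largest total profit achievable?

157

By profit: D(d2,63), C(d1,51), B(d2,48), F(d3,43), A(d1,41), H(d1,38), G(d1,23), E(d2,19)
D→slot 2; C→slot 1; B skipped; F→slot 3; A skipped; H skipped; G skipped; E skipped.
Profit = 51 + 63 + 43 = 157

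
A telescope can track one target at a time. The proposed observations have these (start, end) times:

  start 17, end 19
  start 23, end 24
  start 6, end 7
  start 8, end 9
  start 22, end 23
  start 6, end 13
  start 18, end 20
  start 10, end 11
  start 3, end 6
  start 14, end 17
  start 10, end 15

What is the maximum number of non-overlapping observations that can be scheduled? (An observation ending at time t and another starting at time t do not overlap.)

8

Sorted by end: (3,6)  (6,7)  (8,9)  (10,11)  (6,13)  (10,15)  (14,17)  (17,19)  (18,20)  (22,23)  (23,24)
take (3,6); take (6,7); take (8,9); take (10,11); take (14,17); take (17,19); skip (18,20); take (22,23); take (23,24).
Selected 8 observations.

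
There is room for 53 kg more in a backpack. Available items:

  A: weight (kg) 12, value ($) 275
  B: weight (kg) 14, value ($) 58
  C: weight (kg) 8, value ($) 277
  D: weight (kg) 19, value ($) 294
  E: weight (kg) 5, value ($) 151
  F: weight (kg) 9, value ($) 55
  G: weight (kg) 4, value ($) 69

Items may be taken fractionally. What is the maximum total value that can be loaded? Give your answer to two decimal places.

1096.56

Order: C (277/8=34.62) > E (151/5=30.20) > A (275/12=22.92) > G (69/4=17.25) > D (294/19=15.47) > F (55/9=6.11) > B (58/14=4.14)
Fill: take C (8 @ 277) → take E (5 @ 151) → take A (12 @ 275) → take G (4 @ 69) → take D (19 @ 294) → take 5/9 of F → 30.56; 53/53 used.
Total value = 1096.56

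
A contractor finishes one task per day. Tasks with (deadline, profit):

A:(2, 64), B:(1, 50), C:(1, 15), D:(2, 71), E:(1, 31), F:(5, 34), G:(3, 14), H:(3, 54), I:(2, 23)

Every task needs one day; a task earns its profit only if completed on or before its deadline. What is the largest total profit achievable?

Sort by profit descending; place each in the latest free slot ≤ its deadline.
Profit order: D=71 A=64 H=54 B=50 F=34 E=31 I=23 C=15 G=14
Assign: D→slot 2, A→slot 1, H→slot 3, B skipped, F→slot 5, E skipped, I skipped, C skipped, G skipped.
Slots: [1:A] [2:D] [3:H] [5:F]
Profit = 64 + 71 + 54 + 34 = 223

223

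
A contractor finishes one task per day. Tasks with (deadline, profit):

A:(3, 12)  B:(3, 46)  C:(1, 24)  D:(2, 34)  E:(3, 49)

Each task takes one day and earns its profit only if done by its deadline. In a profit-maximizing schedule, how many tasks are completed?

3

Take jobs in profit order; each goes to the latest open slot no later than its deadline.
By profit: E(d3,49), B(d3,46), D(d2,34), C(d1,24), A(d3,12)
E→slot 3; B→slot 2; D→slot 1; C skipped; A skipped.
3 of 5 scheduled.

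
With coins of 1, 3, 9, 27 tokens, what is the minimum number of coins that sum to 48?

Use the largest denomination that fits, subtract, and repeat.
48 = 1×27 + 2×9 + 1×3
Total coins = 1 + 2 + 1 = 4

4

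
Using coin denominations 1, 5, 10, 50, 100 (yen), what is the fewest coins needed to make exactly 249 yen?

11

249 − 2×100→49 − 4×10→9 − 1×5→4 − 4×1→0
Total coins = 2 + 4 + 1 + 4 = 11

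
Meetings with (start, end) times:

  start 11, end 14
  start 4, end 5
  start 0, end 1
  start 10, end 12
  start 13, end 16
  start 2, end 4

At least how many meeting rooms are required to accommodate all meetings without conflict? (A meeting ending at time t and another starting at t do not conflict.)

starts: [0, 2, 4, 10, 11, 13]
ends:   [1, 4, 5, 12, 14, 16]
s0→1 e1→0 s2→1 e4→0 s4→1 e5→0 s10→1 s11→2  — peak 2.

2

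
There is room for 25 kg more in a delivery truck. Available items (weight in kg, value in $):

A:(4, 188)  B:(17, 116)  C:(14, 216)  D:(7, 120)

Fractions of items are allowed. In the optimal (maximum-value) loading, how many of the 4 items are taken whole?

Greedy by value/weight ratio, highest first.
Ratios (sorted): A 47.00, D 17.14, C 15.43, B 6.82
take A (4 @ 188); take D (7 @ 120); take C (14 @ 216). Capacity used 25/25.
3 item(s) taken whole.

3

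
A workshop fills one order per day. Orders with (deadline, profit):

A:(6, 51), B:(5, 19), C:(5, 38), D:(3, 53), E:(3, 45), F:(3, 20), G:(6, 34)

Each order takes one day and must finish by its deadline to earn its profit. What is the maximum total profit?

241

Profit order: D=53 A=51 E=45 C=38 G=34 F=20 B=19
Assign: D→slot 3, A→slot 6, E→slot 2, C→slot 5, G→slot 4, F→slot 1, B skipped.
Slots: [1:F] [2:E] [3:D] [4:G] [5:C] [6:A]
Profit = 20 + 45 + 53 + 34 + 38 + 51 = 241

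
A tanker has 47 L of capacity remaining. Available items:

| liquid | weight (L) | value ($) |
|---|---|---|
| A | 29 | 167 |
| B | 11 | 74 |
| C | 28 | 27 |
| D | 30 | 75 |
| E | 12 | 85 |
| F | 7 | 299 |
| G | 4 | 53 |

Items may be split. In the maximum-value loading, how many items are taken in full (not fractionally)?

4

Ratios (sorted): F 42.71, G 13.25, E 7.08, B 6.73, A 5.76, D 2.50, C 0.96
take F (7 @ 299); take G (4 @ 53); take E (12 @ 85); take B (11 @ 74); take 13/29 of A → 74.86. Capacity used 47/47.
4 item(s) taken whole; one partial (take 13/29 of A).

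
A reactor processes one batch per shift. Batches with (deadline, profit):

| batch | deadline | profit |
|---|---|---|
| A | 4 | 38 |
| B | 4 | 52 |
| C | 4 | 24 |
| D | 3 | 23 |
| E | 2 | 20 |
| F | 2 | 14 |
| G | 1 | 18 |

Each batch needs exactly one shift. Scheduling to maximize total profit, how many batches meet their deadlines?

4

Profit order: B=52 A=38 C=24 D=23 E=20 G=18 F=14
Assign: B→slot 4, A→slot 3, C→slot 2, D→slot 1, E skipped, G skipped, F skipped.
Slots: [1:D] [2:C] [3:A] [4:B]
4 of 7 scheduled.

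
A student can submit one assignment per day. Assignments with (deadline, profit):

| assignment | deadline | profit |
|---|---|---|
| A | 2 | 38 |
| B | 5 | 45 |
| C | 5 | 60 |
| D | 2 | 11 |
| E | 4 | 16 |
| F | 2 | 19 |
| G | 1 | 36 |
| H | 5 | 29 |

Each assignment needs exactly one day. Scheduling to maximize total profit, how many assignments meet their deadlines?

5

Sort by profit descending; place each in the latest free slot ≤ its deadline.
Profit order: C=60 B=45 A=38 G=36 H=29 F=19 E=16 D=11
Assign: C→slot 5, B→slot 4, A→slot 2, G→slot 1, H→slot 3, F skipped, E skipped, D skipped.
Slots: [1:G] [2:A] [3:H] [4:B] [5:C]
5 of 8 scheduled.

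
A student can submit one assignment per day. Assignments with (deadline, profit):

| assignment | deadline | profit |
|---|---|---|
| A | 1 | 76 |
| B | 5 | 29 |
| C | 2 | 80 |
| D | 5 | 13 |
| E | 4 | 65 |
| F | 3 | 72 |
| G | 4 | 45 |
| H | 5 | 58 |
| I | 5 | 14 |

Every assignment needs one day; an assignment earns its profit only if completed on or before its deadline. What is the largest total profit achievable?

Take jobs in profit order; each goes to the latest open slot no later than its deadline.
By profit: C(d2,80), A(d1,76), F(d3,72), E(d4,65), H(d5,58), G(d4,45), B(d5,29), I(d5,14), D(d5,13)
C→slot 2; A→slot 1; F→slot 3; E→slot 4; H→slot 5; G skipped; B skipped; I skipped; D skipped.
Profit = 76 + 80 + 72 + 65 + 58 = 351

351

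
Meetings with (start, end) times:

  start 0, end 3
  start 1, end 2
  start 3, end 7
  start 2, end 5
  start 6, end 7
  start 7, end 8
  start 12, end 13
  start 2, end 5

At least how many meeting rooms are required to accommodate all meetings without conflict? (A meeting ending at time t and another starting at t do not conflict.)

3

The answer is the maximum number of intervals overlapping at any instant.
Events (time:±→running): 0:+→1 1:+→2 2:-→1 2:+→2 2:+→3 … peak 3.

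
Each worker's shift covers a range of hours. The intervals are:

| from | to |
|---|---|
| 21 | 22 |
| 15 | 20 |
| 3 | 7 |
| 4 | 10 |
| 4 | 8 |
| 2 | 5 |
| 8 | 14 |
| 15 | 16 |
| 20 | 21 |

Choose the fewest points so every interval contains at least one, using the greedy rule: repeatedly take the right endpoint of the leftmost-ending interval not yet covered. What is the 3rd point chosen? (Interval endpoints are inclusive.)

16

Sorted: [2,5] [3,7] [4,8] [4,10] [8,14] [15,16] [15,20] [20,21] [21,22]
{[2,5],[3,7],[4,8],[4,10]} hit by 5; {[8,14]} hit by 14; {[15,16],[15,20]} hit by 16; {[20,21],[21,22]} hit by 21.
Points: 5, 14, 16, 21 (4 total).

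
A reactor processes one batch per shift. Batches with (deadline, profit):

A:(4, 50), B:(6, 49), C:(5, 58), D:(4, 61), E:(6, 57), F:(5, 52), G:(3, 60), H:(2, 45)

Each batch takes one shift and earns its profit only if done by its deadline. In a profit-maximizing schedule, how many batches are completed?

6

Sort by profit descending; place each in the latest free slot ≤ its deadline.
By profit: D(d4,61), G(d3,60), C(d5,58), E(d6,57), F(d5,52), A(d4,50), B(d6,49), H(d2,45)
D→slot 4; G→slot 3; C→slot 5; E→slot 6; F→slot 2; A→slot 1; B skipped; H skipped.
6 of 8 scheduled.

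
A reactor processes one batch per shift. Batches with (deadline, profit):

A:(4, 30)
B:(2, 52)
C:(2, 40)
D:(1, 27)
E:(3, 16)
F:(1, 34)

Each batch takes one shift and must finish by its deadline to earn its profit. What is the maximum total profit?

Sort by profit descending; place each in the latest free slot ≤ its deadline.
Profit order: B=52 C=40 F=34 A=30 D=27 E=16
Assign: B→slot 2, C→slot 1, F skipped, A→slot 4, D skipped, E→slot 3.
Slots: [1:C] [2:B] [3:E] [4:A]
Profit = 40 + 52 + 16 + 30 = 138

138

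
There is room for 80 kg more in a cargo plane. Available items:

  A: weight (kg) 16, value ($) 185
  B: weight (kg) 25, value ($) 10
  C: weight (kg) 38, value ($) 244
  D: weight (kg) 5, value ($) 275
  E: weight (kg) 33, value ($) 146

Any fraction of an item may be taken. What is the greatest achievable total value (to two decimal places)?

796.91

Ratios (sorted): D 55.00, A 11.56, C 6.42, E 4.42, B 0.40
take D (5 @ 275); take A (16 @ 185); take C (38 @ 244); take 21/33 of E → 92.91. Capacity used 80/80.
Total value = 796.91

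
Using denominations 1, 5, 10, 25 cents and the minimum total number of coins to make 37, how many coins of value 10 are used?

37 − 1×25→12 − 1×10→2 − 2×1→0
Count of 10: 1

1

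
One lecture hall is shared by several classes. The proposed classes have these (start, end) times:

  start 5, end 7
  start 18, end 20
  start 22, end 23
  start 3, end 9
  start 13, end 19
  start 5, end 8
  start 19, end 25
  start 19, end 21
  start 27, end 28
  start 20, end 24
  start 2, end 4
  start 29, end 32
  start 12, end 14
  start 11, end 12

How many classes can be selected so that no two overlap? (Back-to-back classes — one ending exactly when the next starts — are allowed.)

8

Sort by end time and greedily take each interval whose start is ≥ the last chosen end.
Sorted by end: (2,4)  (5,7)  (5,8)  (3,9)  (11,12)  (12,14)  (13,19)  (18,20)  (19,21)  (22,23)  (20,24)  (19,25)  (27,28)  (29,32)
take (2,4); take (5,7); skip (3,9); take (11,12); take (12,14); take (18,20); take (22,23); skip (19,25); take (27,28); take (29,32).
Selected 8 classes.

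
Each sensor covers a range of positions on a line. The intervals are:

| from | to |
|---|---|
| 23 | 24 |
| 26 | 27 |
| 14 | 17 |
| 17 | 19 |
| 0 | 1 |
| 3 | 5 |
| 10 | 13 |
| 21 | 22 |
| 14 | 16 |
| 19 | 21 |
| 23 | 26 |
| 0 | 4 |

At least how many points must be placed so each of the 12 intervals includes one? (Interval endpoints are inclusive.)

8

Sorted: [0,1] [0,4] [3,5] [10,13] [14,16] [14,17] [17,19] [19,21] [21,22] [23,24] [23,26] [26,27]
{[0,1],[0,4]} hit by 1; {[3,5]} hit by 5; {[10,13]} hit by 13; {[14,16],[14,17]} hit by 16; {[17,19],[19,21]} hit by 19; {[21,22]} hit by 22; {[23,24],[23,26]} hit by 24; {[26,27]} hit by 27.
Points: 1, 5, 13, 16, 19, 22, 24, 27 (8 total).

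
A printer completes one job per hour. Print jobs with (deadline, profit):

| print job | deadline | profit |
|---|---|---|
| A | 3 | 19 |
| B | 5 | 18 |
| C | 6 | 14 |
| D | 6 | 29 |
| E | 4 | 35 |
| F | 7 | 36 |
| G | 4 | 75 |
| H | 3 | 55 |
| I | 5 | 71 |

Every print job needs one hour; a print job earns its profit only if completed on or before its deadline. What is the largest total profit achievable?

320

Profit order: G=75 I=71 H=55 F=36 E=35 D=29 A=19 B=18 C=14
Assign: G→slot 4, I→slot 5, H→slot 3, F→slot 7, E→slot 2, D→slot 6, A→slot 1, B skipped, C skipped.
Slots: [1:A] [2:E] [3:H] [4:G] [5:I] [6:D] [7:F]
Profit = 19 + 35 + 55 + 75 + 71 + 29 + 36 = 320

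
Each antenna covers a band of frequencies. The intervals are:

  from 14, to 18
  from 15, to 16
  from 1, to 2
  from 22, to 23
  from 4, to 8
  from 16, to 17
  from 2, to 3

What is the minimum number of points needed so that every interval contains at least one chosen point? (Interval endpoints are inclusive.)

Process intervals by earliest right end; each time one isn't hit yet, stab at its right endpoint.
Sorted: [1,2] [2,3] [4,8] [15,16] [16,17] [14,18] [22,23]
{[1,2],[2,3]} hit by 2; {[4,8]} hit by 8; {[15,16],[16,17],[14,18]} hit by 16; {[22,23]} hit by 23.
Points: 2, 8, 16, 23 (4 total).

4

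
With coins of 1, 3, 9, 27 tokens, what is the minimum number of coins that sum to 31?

31 = 1×27 + 1×3 + 1×1
Total coins = 1 + 1 + 1 = 3

3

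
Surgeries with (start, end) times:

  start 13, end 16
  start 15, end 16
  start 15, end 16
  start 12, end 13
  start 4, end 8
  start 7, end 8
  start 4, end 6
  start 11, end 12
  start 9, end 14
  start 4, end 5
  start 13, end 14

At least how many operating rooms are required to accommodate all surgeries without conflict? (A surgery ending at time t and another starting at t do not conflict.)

The answer is the maximum number of intervals overlapping at any instant.
starts: [4, 4, 4, 7, 9, 11, 12, 13, 13, 15, 15]
ends:   [5, 6, 8, 8, 12, 13, 14, 14, 16, 16, 16]
s4→1 s4→2 s4→3  — peak 3.

3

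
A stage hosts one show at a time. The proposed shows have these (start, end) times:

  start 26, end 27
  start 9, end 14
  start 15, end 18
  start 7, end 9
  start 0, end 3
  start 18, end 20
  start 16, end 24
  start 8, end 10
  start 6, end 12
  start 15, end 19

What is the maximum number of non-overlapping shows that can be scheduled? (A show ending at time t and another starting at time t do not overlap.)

6

Sort by end time and greedily take each interval whose start is ≥ the last chosen end.
By end time: (0,3), (7,9), (8,10), (6,12), (9,14), (15,18), (15,19), (18,20), (16,24), (26,27).
Pick (0,3); next start ≥ 3 → (7,9); next start ≥ 9 → (9,14); next start ≥ 14 → (15,18); next start ≥ 18 → (18,20); next start ≥ 20 → (26,27).
Selected 6 shows.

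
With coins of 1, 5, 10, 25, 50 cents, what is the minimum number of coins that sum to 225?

5

225 = 4×50 + 1×25
Total coins = 4 + 1 = 5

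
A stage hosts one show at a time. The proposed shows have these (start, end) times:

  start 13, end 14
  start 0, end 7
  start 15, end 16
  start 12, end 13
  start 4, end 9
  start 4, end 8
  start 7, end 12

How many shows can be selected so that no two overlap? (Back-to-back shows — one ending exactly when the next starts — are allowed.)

Order by finish time; keep every interval that doesn't clash with the previous kept one.
By end time: (0,7), (4,8), (4,9), (7,12), (12,13), (13,14), (15,16).
Pick (0,7); next start ≥ 7 → (7,12); next start ≥ 12 → (12,13); next start ≥ 13 → (13,14); next start ≥ 14 → (15,16).
Selected 5 shows.

5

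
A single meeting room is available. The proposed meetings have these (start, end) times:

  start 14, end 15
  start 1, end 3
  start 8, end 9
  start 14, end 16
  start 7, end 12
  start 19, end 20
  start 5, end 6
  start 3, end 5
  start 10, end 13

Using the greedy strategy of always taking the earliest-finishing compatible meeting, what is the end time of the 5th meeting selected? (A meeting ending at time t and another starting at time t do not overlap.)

13

Order by finish time; keep every interval that doesn't clash with the previous kept one.
By end time: (1,3), (3,5), (5,6), (8,9), (7,12), (10,13), (14,15), (14,16), (19,20).
Pick (1,3); next start ≥ 3 → (3,5); next start ≥ 5 → (5,6); next start ≥ 6 → (8,9); next start ≥ 9 → (10,13); next start ≥ 13 → (14,15); next start ≥ 15 → (19,20).
Selected: (1,3) (3,5) (5,6) (8,9) (10,13) (14,15) (19,20)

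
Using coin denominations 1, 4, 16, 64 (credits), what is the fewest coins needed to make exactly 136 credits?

136 = 2×64 + 2×4
Total coins = 2 + 2 = 4

4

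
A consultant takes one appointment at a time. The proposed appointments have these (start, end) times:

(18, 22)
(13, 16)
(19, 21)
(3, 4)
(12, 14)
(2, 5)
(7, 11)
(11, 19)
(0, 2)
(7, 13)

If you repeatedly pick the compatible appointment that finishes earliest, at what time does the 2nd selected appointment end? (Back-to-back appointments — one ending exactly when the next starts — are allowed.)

Sort by end time and greedily take each interval whose start is ≥ the last chosen end.
By end time: (0,2), (3,4), (2,5), (7,11), (7,13), (12,14), (13,16), (11,19), (19,21), (18,22).
Pick (0,2); next start ≥ 2 → (3,4); next start ≥ 4 → (7,11); next start ≥ 11 → (12,14); next start ≥ 14 → (19,21).
Selected: (0,2) (3,4) (7,11) (12,14) (19,21)

4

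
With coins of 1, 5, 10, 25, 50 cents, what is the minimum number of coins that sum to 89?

Greedy: take as many of the largest coin as possible, then repeat with the remainder.
89 = 1×50 + 1×25 + 1×10 + 4×1
Total coins = 1 + 1 + 1 + 4 = 7

7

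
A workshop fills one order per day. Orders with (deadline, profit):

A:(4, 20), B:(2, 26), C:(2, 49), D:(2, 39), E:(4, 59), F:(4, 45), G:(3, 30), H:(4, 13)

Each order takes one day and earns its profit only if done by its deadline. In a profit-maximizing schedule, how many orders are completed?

4

Sort by profit descending; place each in the latest free slot ≤ its deadline.
Profit order: E=59 C=49 F=45 D=39 G=30 B=26 A=20 H=13
Assign: E→slot 4, C→slot 2, F→slot 3, D→slot 1, G skipped, B skipped, A skipped, H skipped.
Slots: [1:D] [2:C] [3:F] [4:E]
4 of 8 scheduled.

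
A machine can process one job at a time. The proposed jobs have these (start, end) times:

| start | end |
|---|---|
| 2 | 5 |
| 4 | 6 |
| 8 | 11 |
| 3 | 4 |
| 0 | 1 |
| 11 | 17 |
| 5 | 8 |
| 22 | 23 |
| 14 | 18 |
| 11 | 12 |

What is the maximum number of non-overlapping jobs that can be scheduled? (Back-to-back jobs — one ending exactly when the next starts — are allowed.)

7

By end time: (0,1), (3,4), (2,5), (4,6), (5,8), (8,11), (11,12), (11,17), (14,18), (22,23).
Pick (0,1); next start ≥ 1 → (3,4); next start ≥ 4 → (4,6); next start ≥ 6 → (8,11); next start ≥ 11 → (11,12); next start ≥ 12 → (14,18); next start ≥ 18 → (22,23).
Selected 7 jobs.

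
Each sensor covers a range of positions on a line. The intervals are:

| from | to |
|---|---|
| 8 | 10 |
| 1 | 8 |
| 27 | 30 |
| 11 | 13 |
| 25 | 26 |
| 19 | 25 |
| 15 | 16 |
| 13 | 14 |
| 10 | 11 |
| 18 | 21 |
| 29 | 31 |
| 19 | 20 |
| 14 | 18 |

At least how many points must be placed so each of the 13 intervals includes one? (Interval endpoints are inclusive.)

Process intervals by earliest right end; each time one isn't hit yet, stab at its right endpoint.
Sorted: [1,8] [8,10] [10,11] [11,13] [13,14] [15,16] [14,18] [19,20] [18,21] [19,25] [25,26] [27,30] [29,31]
{[1,8],[8,10]} hit by 8; {[10,11],[11,13]} hit by 11; {[13,14]} hit by 14; {[15,16],[14,18]} hit by 16; {[19,20],[18,21],[19,25]} hit by 20; {[25,26]} hit by 26; {[27,30],[29,31]} hit by 30.
Points: 8, 11, 14, 16, 20, 26, 30 (7 total).

7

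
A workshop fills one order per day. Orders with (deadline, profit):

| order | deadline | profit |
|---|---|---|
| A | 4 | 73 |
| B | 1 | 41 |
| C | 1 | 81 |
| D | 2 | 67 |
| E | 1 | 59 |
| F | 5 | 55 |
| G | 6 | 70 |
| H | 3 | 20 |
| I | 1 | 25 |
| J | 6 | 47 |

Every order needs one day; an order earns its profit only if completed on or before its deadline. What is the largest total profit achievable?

Take jobs in profit order; each goes to the latest open slot no later than its deadline.
Profit order: C=81 A=73 G=70 D=67 E=59 F=55 J=47 B=41 I=25 H=20
Assign: C→slot 1, A→slot 4, G→slot 6, D→slot 2, E skipped, F→slot 5, J→slot 3, B skipped, I skipped, H skipped.
Slots: [1:C] [2:D] [3:J] [4:A] [5:F] [6:G]
Profit = 81 + 67 + 47 + 73 + 55 + 70 = 393

393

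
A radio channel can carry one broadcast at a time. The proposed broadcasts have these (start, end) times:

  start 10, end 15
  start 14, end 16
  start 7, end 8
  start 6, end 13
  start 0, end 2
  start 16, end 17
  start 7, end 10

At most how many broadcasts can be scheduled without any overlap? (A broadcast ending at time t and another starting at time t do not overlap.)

By end time: (0,2), (7,8), (7,10), (6,13), (10,15), (14,16), (16,17).
Pick (0,2); next start ≥ 2 → (7,8); next start ≥ 8 → (10,15); next start ≥ 15 → (16,17).
Selected 4 broadcasts.

4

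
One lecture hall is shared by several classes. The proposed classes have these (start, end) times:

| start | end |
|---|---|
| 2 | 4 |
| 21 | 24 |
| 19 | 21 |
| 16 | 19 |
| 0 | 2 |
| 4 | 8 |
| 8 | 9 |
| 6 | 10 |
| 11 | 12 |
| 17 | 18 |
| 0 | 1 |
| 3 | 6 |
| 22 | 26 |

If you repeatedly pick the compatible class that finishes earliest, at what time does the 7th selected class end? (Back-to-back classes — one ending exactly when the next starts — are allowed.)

21

By end time: (0,1), (0,2), (2,4), (3,6), (4,8), (8,9), (6,10), (11,12), (17,18), (16,19), (19,21), (21,24), (22,26).
Pick (0,1); next start ≥ 1 → (2,4); next start ≥ 4 → (4,8); next start ≥ 8 → (8,9); next start ≥ 9 → (11,12); next start ≥ 12 → (17,18); next start ≥ 18 → (19,21); next start ≥ 21 → (21,24).
Selected: (0,1) (2,4) (4,8) (8,9) (11,12) (17,18) (19,21) (21,24)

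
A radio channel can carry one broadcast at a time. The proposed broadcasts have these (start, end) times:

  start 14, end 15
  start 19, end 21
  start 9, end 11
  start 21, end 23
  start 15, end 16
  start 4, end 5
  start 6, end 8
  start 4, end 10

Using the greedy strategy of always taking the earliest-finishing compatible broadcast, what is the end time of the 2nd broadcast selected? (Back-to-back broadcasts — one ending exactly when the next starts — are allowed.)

8

Sort by end time and greedily take each interval whose start is ≥ the last chosen end.
Sorted by end: (4,5)  (6,8)  (4,10)  (9,11)  (14,15)  (15,16)  (19,21)  (21,23)
take (4,5); take (6,8); take (9,11); take (14,15); take (15,16); take (19,21); take (21,23).
Selected: (4,5) (6,8) (9,11) (14,15) (15,16) (19,21) (21,23)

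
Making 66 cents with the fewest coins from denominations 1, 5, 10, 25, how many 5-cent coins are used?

66 − 2×25→16 − 1×10→6 − 1×5→1 − 1×1→0
Count of 5: 1

1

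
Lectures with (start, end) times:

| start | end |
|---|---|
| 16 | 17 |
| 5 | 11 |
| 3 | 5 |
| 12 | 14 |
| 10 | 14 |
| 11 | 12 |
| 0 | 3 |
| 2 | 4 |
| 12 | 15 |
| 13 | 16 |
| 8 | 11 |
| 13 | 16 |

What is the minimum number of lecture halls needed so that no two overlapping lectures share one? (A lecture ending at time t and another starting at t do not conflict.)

5

Count concurrent intervals with a sweep; the peak is the room count.
Events (time:±→running): 0:+→1 2:+→2 3:-→1 3:+→2 4:-→1 5:-→0 5:+→1 8:+→2 10:+→3 11:-→2 11:-→1 11:+→2 12:-→1 12:+→2 12:+→3 13:+→4 13:+→5 … peak 5.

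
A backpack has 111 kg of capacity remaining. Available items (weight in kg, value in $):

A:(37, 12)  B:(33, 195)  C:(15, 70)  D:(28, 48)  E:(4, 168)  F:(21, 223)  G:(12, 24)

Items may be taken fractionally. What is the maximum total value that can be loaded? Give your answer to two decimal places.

724.57

Ratios (sorted): E 42.00, F 10.62, B 5.91, C 4.67, G 2.00, D 1.71, A 0.32
take E (4 @ 168); take F (21 @ 223); take B (33 @ 195); take C (15 @ 70); take G (12 @ 24); take 26/28 of D → 44.57. Capacity used 111/111.
Total value = 724.57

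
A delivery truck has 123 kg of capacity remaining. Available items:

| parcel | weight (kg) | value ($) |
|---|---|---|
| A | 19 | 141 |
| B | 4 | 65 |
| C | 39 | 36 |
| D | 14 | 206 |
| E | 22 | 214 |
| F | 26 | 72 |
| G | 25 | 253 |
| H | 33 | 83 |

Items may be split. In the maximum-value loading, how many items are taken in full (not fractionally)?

6

Ratios (sorted): B 16.25, D 14.71, G 10.12, E 9.73, A 7.42, F 2.77, H 2.52, C 0.92
take B (4 @ 65); take D (14 @ 206); take G (25 @ 253); take E (22 @ 214); take A (19 @ 141); take F (26 @ 72); take 13/33 of H → 32.70. Capacity used 123/123.
6 item(s) taken whole; one partial (take 13/33 of H).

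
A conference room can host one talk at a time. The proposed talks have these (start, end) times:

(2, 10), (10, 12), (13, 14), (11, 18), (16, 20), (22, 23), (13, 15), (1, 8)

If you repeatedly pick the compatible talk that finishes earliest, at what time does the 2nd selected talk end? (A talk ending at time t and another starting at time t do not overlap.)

12

Order by finish time; keep every interval that doesn't clash with the previous kept one.
Sorted by end: (1,8)  (2,10)  (10,12)  (13,14)  (13,15)  (11,18)  (16,20)  (22,23)
take (1,8); skip (2,10); take (10,12); take (13,14); skip (11,18); take (16,20); take (22,23).
Selected: (1,8) (10,12) (13,14) (16,20) (22,23)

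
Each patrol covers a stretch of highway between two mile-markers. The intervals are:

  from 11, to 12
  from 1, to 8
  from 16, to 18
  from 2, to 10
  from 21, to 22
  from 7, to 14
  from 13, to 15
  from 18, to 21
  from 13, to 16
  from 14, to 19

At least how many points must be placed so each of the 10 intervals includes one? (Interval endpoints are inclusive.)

Process intervals by earliest right end; each time one isn't hit yet, stab at its right endpoint.
Sorted: [1,8] [2,10] [11,12] [7,14] [13,15] [13,16] [16,18] [14,19] [18,21] [21,22]
{[1,8],[2,10]} hit by 8; {[11,12],[7,14]} hit by 12; {[13,15],[13,16]} hit by 15; {[16,18],[14,19],[18,21]} hit by 18; {[21,22]} hit by 22.
Points: 8, 12, 15, 18, 22 (5 total).

5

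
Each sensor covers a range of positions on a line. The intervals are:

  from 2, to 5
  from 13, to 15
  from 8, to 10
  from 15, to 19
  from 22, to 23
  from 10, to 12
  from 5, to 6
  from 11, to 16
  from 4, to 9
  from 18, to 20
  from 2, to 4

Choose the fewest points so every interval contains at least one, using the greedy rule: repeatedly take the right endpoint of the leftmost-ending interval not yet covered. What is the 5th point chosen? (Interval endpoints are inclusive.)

Sorted: [2,4] [2,5] [5,6] [4,9] [8,10] [10,12] [13,15] [11,16] [15,19] [18,20] [22,23]
{[2,4],[2,5]} hit by 4; {[5,6],[4,9]} hit by 6; {[8,10],[10,12]} hit by 10; {[13,15],[11,16],[15,19]} hit by 15; {[18,20]} hit by 20; {[22,23]} hit by 23.
Points: 4, 6, 10, 15, 20, 23 (6 total).

20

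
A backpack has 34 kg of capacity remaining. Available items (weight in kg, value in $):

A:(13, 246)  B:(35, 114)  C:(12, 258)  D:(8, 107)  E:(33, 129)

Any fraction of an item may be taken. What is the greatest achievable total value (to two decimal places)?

Ratios (sorted): C 21.50, A 18.92, D 13.38, E 3.91, B 3.26
take C (12 @ 258); take A (13 @ 246); take D (8 @ 107); take 1/33 of E → 3.91. Capacity used 34/34.
Total value = 614.91

614.91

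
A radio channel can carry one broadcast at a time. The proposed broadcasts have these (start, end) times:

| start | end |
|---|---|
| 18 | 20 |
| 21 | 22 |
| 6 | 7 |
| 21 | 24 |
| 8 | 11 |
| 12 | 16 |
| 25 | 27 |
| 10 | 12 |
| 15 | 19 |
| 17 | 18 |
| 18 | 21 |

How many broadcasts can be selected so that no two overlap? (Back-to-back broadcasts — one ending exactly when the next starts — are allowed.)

Sorted by end: (6,7)  (8,11)  (10,12)  (12,16)  (17,18)  (15,19)  (18,20)  (18,21)  (21,22)  (21,24)  (25,27)
take (6,7); take (8,11); take (12,16); take (17,18); take (18,20); take (21,22); take (25,27).
Selected 7 broadcasts.

7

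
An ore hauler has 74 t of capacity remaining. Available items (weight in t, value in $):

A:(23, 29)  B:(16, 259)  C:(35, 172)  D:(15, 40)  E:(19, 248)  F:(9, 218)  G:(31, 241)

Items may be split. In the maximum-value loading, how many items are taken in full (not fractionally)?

Sort by value per unit weight and fill in that order.
Ratios (sorted): F 24.22, B 16.19, E 13.05, G 7.77, C 4.91, D 2.67, A 1.26
take F (9 @ 218); take B (16 @ 259); take E (19 @ 248); take 30/31 of G → 233.23. Capacity used 74/74.
3 item(s) taken whole; one partial (take 30/31 of G).

3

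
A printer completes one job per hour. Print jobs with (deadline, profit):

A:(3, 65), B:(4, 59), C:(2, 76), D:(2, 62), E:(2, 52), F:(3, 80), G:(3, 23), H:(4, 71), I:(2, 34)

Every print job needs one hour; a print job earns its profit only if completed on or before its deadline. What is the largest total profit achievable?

292

Profit order: F=80 C=76 H=71 A=65 D=62 B=59 E=52 I=34 G=23
Assign: F→slot 3, C→slot 2, H→slot 4, A→slot 1, D skipped, B skipped, E skipped, I skipped, G skipped.
Slots: [1:A] [2:C] [3:F] [4:H]
Profit = 65 + 76 + 80 + 71 = 292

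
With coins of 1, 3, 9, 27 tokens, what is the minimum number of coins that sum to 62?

6

62 = 2×27 + 2×3 + 2×1
Total coins = 2 + 2 + 2 = 6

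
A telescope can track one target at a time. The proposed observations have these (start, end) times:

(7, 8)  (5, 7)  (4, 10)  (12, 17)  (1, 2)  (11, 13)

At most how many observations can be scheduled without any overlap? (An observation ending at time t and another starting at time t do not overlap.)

4

Sort by end time and greedily take each interval whose start is ≥ the last chosen end.
Sorted by end: (1,2)  (5,7)  (7,8)  (4,10)  (11,13)  (12,17)
take (1,2); take (5,7); take (7,8); skip (4,10); take (11,13).
Selected 4 observations.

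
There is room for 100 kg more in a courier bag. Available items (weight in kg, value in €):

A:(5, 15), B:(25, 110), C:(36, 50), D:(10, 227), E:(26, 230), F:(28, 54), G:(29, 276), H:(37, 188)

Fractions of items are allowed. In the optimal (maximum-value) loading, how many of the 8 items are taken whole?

Order: D (227/10=22.70) > G (276/29=9.52) > E (230/26=8.85) > H (188/37=5.08) > B (110/25=4.40) > A (15/5=3.00) > F (54/28=1.93) > C (50/36=1.39)
Fill: take D (10 @ 227) → take G (29 @ 276) → take E (26 @ 230) → take 35/37 of H → 177.84; 100/100 used.
3 item(s) taken whole; one partial (take 35/37 of H).

3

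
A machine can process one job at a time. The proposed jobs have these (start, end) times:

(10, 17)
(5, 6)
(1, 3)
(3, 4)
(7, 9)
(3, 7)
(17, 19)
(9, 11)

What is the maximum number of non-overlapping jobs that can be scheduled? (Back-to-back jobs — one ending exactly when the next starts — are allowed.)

Sorted by end: (1,3)  (3,4)  (5,6)  (3,7)  (7,9)  (9,11)  (10,17)  (17,19)
take (1,3); take (3,4); take (5,6); take (7,9); take (9,11); skip (10,17); take (17,19).
Selected 6 jobs.

6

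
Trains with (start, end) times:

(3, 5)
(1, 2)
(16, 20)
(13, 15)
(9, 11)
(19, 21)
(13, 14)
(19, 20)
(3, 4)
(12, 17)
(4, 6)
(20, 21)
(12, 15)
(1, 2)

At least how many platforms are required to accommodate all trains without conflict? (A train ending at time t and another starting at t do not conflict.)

Count concurrent intervals with a sweep; the peak is the room count.
Events (time:±→running): 1:+→1 1:+→2 2:-→1 2:-→0 3:+→1 3:+→2 4:-→1 4:+→2 5:-→1 6:-→0 9:+→1 11:-→0 12:+→1 12:+→2 13:+→3 13:+→4 … peak 4.

4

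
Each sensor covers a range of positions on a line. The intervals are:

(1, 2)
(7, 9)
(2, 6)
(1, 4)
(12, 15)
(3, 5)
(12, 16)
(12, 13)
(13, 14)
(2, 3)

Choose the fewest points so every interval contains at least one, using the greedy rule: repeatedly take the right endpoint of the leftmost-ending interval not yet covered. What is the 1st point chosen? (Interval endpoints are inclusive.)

2

Process intervals by earliest right end; each time one isn't hit yet, stab at its right endpoint.
By right end: [1,2]  [2,3]  [1,4]  [3,5]  [2,6]  [7,9]  [12,13]  [13,14]  [12,15]  [12,16]
[1,2] uncovered → point at 2; [3,5] uncovered → point at 5; [7,9] uncovered → point at 9; [12,13] uncovered → point at 13.
Points: 2, 5, 9, 13 (4 total).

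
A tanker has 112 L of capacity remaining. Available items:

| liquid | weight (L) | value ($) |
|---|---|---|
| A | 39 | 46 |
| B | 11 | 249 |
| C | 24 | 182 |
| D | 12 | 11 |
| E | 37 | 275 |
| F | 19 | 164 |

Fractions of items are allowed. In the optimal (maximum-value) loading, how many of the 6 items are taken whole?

4

Greedy by value/weight ratio, highest first.
Ratios (sorted): B 22.64, F 8.63, C 7.58, E 7.43, A 1.18, D 0.92
take B (11 @ 249); take F (19 @ 164); take C (24 @ 182); take E (37 @ 275); take 21/39 of A → 24.77. Capacity used 112/112.
4 item(s) taken whole; one partial (take 21/39 of A).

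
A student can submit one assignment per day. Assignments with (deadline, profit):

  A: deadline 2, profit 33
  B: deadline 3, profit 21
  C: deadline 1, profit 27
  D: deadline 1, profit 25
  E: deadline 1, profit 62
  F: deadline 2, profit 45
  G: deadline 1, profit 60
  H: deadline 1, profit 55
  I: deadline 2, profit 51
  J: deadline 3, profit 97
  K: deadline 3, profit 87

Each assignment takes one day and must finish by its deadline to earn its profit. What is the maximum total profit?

246

Sort by profit descending; place each in the latest free slot ≤ its deadline.
Profit order: J=97 K=87 E=62 G=60 H=55 I=51 F=45 A=33 C=27 D=25 B=21
Assign: J→slot 3, K→slot 2, E→slot 1, G skipped, H skipped, I skipped, F skipped, A skipped, C skipped, D skipped, B skipped.
Slots: [1:E] [2:K] [3:J]
Profit = 62 + 87 + 97 = 246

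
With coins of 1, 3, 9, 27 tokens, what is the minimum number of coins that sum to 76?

Use the largest denomination that fits, subtract, and repeat.
76 = 2×27 + 2×9 + 1×3 + 1×1
Total coins = 2 + 2 + 1 + 1 = 6

6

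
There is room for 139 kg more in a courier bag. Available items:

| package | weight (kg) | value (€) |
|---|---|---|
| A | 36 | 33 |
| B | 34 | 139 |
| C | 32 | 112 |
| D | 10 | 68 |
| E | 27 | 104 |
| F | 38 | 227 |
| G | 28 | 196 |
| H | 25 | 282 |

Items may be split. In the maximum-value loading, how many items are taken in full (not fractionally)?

5

Sort by value per unit weight and fill in that order.
Order: H (282/25=11.28) > G (196/28=7.00) > D (68/10=6.80) > F (227/38=5.97) > B (139/34=4.09) > E (104/27=3.85) > C (112/32=3.50) > A (33/36=0.92)
Fill: take H (25 @ 282) → take G (28 @ 196) → take D (10 @ 68) → take F (38 @ 227) → take B (34 @ 139) → take 4/27 of E → 15.41; 139/139 used.
5 item(s) taken whole; one partial (take 4/27 of E).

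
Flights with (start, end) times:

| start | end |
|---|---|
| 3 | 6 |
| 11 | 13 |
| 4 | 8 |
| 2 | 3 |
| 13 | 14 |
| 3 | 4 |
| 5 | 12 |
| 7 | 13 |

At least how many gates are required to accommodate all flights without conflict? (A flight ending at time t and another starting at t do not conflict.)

3

The answer is the maximum number of intervals overlapping at any instant.
Events (time:±→running): 2:+→1 3:-→0 3:+→1 3:+→2 4:-→1 4:+→2 5:+→3 … peak 3.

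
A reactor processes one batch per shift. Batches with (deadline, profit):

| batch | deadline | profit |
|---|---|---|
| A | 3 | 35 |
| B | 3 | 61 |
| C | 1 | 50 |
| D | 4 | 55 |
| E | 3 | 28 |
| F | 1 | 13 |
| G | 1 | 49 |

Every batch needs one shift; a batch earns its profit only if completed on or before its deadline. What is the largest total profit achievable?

201

Take jobs in profit order; each goes to the latest open slot no later than its deadline.
Profit order: B=61 D=55 C=50 G=49 A=35 E=28 F=13
Assign: B→slot 3, D→slot 4, C→slot 1, G skipped, A→slot 2, E skipped, F skipped.
Slots: [1:C] [2:A] [3:B] [4:D]
Profit = 50 + 35 + 61 + 55 = 201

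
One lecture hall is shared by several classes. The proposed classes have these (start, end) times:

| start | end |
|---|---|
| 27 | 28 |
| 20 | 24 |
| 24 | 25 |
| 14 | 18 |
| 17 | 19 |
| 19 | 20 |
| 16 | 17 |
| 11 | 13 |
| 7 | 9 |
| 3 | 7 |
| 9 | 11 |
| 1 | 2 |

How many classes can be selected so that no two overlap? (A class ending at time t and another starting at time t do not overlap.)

Sort by end time and greedily take each interval whose start is ≥ the last chosen end.
By end time: (1,2), (3,7), (7,9), (9,11), (11,13), (16,17), (14,18), (17,19), (19,20), (20,24), (24,25), (27,28).
Pick (1,2); next start ≥ 2 → (3,7); next start ≥ 7 → (7,9); next start ≥ 9 → (9,11); next start ≥ 11 → (11,13); next start ≥ 13 → (16,17); next start ≥ 17 → (17,19); next start ≥ 19 → (19,20); next start ≥ 20 → (20,24); next start ≥ 24 → (24,25); next start ≥ 25 → (27,28).
Selected 11 classes.

11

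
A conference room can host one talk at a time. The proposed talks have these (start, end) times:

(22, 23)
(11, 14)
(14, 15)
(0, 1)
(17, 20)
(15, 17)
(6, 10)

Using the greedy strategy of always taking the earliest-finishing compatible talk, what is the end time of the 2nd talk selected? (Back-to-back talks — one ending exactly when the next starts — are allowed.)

Sort by end time and greedily take each interval whose start is ≥ the last chosen end.
Sorted by end: (0,1)  (6,10)  (11,14)  (14,15)  (15,17)  (17,20)  (22,23)
take (0,1); take (6,10); take (11,14); take (14,15); take (15,17); take (17,20); take (22,23).
Selected: (0,1) (6,10) (11,14) (14,15) (15,17) (17,20) (22,23)

10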